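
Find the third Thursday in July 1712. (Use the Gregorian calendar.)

July 1, 1712 is a Friday.
The first Thursday is therefore July 7 (6 days later).
The third Thursday is 7 + 2×7 = July 21.

July 21, 1712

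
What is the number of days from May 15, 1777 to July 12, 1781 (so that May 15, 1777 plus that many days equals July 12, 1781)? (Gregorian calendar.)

1519

May 15, 1777 → May 15, 1778: 365 days.
May 15, 1778 → May 15, 1779: 365 days.
May 15, 1779 → May 15, 1780: 366 days (Feb 29, 1780 is in that span).
May 15, 1780 → May 15, 1781: 365 days.
May 15, 1781 → Jun 15, 1781: 31 days (May has 31).
Jun 15, 1781 → Jul 12, 1781: 27 days.
Total: 1519 days.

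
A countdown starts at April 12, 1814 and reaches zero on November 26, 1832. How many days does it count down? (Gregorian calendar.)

6803

Apr 12, 1814 → Apr 12, 1815: 365 days.
Apr 12, 1815 → Apr 12, 1816: 366 days (Feb 29, 1816 is in that span).
Apr 12, 1816 → Apr 12, 1817: 365 days.
Apr 12, 1817 → Apr 12, 1818: 365 days.
Apr 12, 1818 → Apr 12, 1819: 365 days.
Apr 12, 1819 → Apr 12, 1820: 366 days (Feb 29, 1820 is in that span).
Apr 12, 1820 → Apr 12, 1821: 365 days.
Apr 12, 1821 → Apr 12, 1822: 365 days.
Apr 12, 1822 → Apr 12, 1823: 365 days.
Apr 12, 1823 → Apr 12, 1824: 366 days (Feb 29, 1824 is in that span).
Apr 12, 1824 → Apr 12, 1825: 365 days.
Apr 12, 1825 → Apr 12, 1826: 365 days.
Apr 12, 1826 → Apr 12, 1827: 365 days.
Apr 12, 1827 → Apr 12, 1828: 366 days (Feb 29, 1828 is in that span).
Apr 12, 1828 → Apr 12, 1829: 365 days.
Apr 12, 1829 → Apr 12, 1830: 365 days.
Apr 12, 1830 → Apr 12, 1831: 365 days.
Apr 12, 1831 → Apr 12, 1832: 366 days (Feb 29, 1832 is in that span).
Apr 12, 1832 → May 12, 1832: 30 days (April has 30).
May 12, 1832 → Jun 12, 1832: 31 days (May has 31).
Jun 12, 1832 → Jul 12, 1832: 30 days (June has 30).
Jul 12, 1832 → Aug 12, 1832: 31 days (July has 31).
Aug 12, 1832 → Sep 12, 1832: 31 days (August has 31).
Sep 12, 1832 → Oct 12, 1832: 30 days (September has 30).
Oct 12, 1832 → Nov 12, 1832: 31 days (October has 31).
Nov 12, 1832 → Nov 26, 1832: 14 days.
Total: 6803 days.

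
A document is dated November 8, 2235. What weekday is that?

Doomsday rule: the anchor day for the 2200s is Friday. For year 35: 35÷12 = 2 r 11, and 11÷4 = 2, so 2+11+2 = 15.
Friday + 15 ≡ Saturday — that's 2235's doomsday.
In November the doomsday date is Nov 7.
Nov 8 is 1 day after Nov 7; 1 mod 7 = 1, so Saturday + 1 = Sunday.

Sunday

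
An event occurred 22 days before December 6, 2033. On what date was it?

November 14, 2033

−6 → Nov 30, 2033 (end of Nov, 30 days; 16 left).
−16 → Nov 14, 2033.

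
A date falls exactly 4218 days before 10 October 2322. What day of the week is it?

Friday

First find the weekday of Oct 10, 2322. Doomsday rule: the anchor day for the 2300s is Wednesday. For year 22: 22÷12 = 1 r 10, and 10÷4 = 2, so 1+10+2 = 13.
Wednesday + 13 ≡ Tuesday — that's 2322's doomsday.
In October the doomsday date is Oct 10.
Oct 10 is the doomsday itself: Tuesday.
4218 mod 7 = 4, so 4218 days before a Tuesday is Tuesday − 4 = Friday.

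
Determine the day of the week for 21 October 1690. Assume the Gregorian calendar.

Doomsday rule: the anchor day for the 1600s is Tuesday. For year 90: 90÷12 = 7 r 6, and 6÷4 = 1, so 7+6+1 = 14.
Tuesday + 14 ≡ Tuesday — that's 1690's doomsday.
In October the doomsday date is Oct 10.
Oct 21 is 11 days after Oct 10; 11 mod 7 = 4, so Tuesday + 4 = Saturday.

Saturday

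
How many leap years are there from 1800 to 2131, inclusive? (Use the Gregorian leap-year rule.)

Multiples of 4 in [1800,2131]: 83.
Of those, multiples of 100: 4 (not leap unless ÷400).
Multiples of 400: 1.
Leap years = 83 − 4 + 1 = 80.

80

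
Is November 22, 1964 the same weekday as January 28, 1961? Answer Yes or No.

No

From Jan 28, 1961 to Nov 22, 1964 is 1394 days.
1394 mod 7 = 1, so they are different weekdays.
(Jan 28, 1961 is a Saturday; Nov 22, 1964 is a Sunday.)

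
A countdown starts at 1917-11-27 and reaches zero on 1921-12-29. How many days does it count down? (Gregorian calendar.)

Nov 27, 1917 → Nov 27, 1918: 365 days.
Nov 27, 1918 → Nov 27, 1919: 365 days.
Nov 27, 1919 → Nov 27, 1920: 366 days (Feb 29, 1920 is in that span).
Nov 27, 1920 → Dec 27, 1920: 30 days (November has 30).
Dec 27, 1920 → Jan 27, 1921: 31 days (December has 31).
Jan 27, 1921 → Feb 27, 1921: 31 days (January has 31).
Feb 27, 1921 → Mar 27, 1921: 28 days (February has 28).
Mar 27, 1921 → Apr 27, 1921: 31 days (March has 31).
Apr 27, 1921 → May 27, 1921: 30 days (April has 30).
May 27, 1921 → Jun 27, 1921: 31 days (May has 31).
Jun 27, 1921 → Jul 27, 1921: 30 days (June has 30).
Jul 27, 1921 → Aug 27, 1921: 31 days (July has 31).
Aug 27, 1921 → Sep 27, 1921: 31 days (August has 31).
Sep 27, 1921 → Oct 27, 1921: 30 days (September has 30).
Oct 27, 1921 → Nov 27, 1921: 31 days (October has 31).
Nov 27, 1921 → Dec 27, 1921: 30 days (November has 30).
Dec 27, 1921 → Dec 29, 1921: 2 days.
Total: 1493 days.

1493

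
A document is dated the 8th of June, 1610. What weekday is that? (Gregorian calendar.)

Doomsday rule: the anchor day for the 1600s is Tuesday. For year 10: 10÷12 = 0 r 10, and 10÷4 = 2, so 0+10+2 = 12.
Tuesday + 12 ≡ Sunday — that's 1610's doomsday.
In June the doomsday date is Jun 6.
Jun 8 is 2 days after Jun 6; 2 mod 7 = 2, so Sunday + 2 = Tuesday.

Tuesday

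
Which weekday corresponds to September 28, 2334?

Doomsday rule: the anchor day for the 2300s is Wednesday. For year 34: 34÷12 = 2 r 10, and 10÷4 = 2, so 2+10+2 = 14.
Wednesday + 14 ≡ Wednesday — that's 2334's doomsday.
In September the doomsday date is Sep 5.
Sep 28 is 23 days after Sep 5; 23 mod 7 = 2, so Wednesday + 2 = Friday.

Friday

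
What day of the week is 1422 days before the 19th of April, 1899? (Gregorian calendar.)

Apr 19, 1899 is a Wednesday.
1422 mod 7 = 1, so 1422 days before a Wednesday is Wednesday − 1 = Tuesday.

Tuesday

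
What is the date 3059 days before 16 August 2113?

April 1, 2105

−365 (one year) → Aug 16, 2112 (2694 left).
−366 (one year; includes Feb 29, 2112) → Aug 16, 2111 (2328 left).
−365 (one year) → Aug 16, 2110 (1963 left).
−365 (one year) → Aug 16, 2109 (1598 left).
−365 (one year) → Aug 16, 2108 (1233 left).
−366 (one year; includes Feb 29, 2108) → Aug 16, 2107 (867 left).
−365 (one year) → Aug 16, 2106 (502 left).
−365 (one year) → Aug 16, 2105 (137 left).
−16 → Jul 31, 2105 (end of Jul, 31 days; 121 left).
−31 → Jun 30, 2105 (end of Jun, 30 days; 90 left).
−30 → May 31, 2105 (end of May, 31 days; 60 left).
−31 → Apr 30, 2105 (end of Apr, 30 days; 29 left).
−29 → Apr 1, 2105.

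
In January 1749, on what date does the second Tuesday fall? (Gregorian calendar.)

January 1, 1749 is a Wednesday.
The first Tuesday is therefore January 7 (6 days later).
The second Tuesday is 7 + 1×7 = January 14.

January 14, 1749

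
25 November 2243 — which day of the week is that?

Saturday

Doomsday rule: the anchor day for the 2200s is Friday. For year 43: 43÷12 = 3 r 7, and 7÷4 = 1, so 3+7+1 = 11.
Friday + 11 ≡ Tuesday — that's 2243's doomsday.
In November the doomsday date is Nov 7.
Nov 25 is 18 days after Nov 7; 18 mod 7 = 4, so Tuesday + 4 = Saturday.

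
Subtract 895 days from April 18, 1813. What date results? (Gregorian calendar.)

November 5, 1810

−365 (one year) → Apr 18, 1812 (530 left).
−366 (one year; includes Feb 29, 1812) → Apr 18, 1811 (164 left).
−18 → Mar 31, 1811 (end of Mar, 31 days; 146 left).
−31 → Feb 28, 1811 (end of Feb, 28 days; 115 left).
−28 → Jan 31, 1811 (end of Jan, 31 days; 87 left).
−31 → Dec 31, 1810 (end of Dec, 31 days; 56 left).
−31 → Nov 30, 1810 (end of Nov, 30 days; 25 left).
−25 → Nov 5, 1810.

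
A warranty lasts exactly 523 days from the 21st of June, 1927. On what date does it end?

November 25, 1928

+366 (one year; includes Feb 29, 1928) → Jun 21, 1928 (157 left).
Jun has 30 days: +10 → Jul 1, 1928 (147 left).
Jul has 31 days: +31 → Aug 1, 1928 (116 left).
Aug has 31 days: +31 → Sep 1, 1928 (85 left).
Sep has 30 days: +30 → Oct 1, 1928 (55 left).
Oct has 31 days: +31 → Nov 1, 1928 (24 left).
+24 → Nov 25, 1928.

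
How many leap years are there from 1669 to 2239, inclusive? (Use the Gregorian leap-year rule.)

137

Multiples of 4 in [1669,2239]: 142.
Of those, multiples of 100: 6 (not leap unless ÷400).
Multiples of 400: 1.
Leap years = 142 − 6 + 1 = 137.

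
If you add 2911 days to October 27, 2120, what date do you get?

+365 (one year) → Oct 27, 2121 (2546 left).
+365 (one year) → Oct 27, 2122 (2181 left).
+365 (one year) → Oct 27, 2123 (1816 left).
+366 (one year; includes Feb 29, 2124) → Oct 27, 2124 (1450 left).
+365 (one year) → Oct 27, 2125 (1085 left).
+365 (one year) → Oct 27, 2126 (720 left).
+365 (one year) → Oct 27, 2127 (355 left).
Oct has 31 days: +5 → Nov 1, 2127 (350 left).
Nov has 30 days: +30 → Dec 1, 2127 (320 left).
Dec has 31 days: +31 → Jan 1, 2128 (289 left).
Jan has 31 days: +31 → Feb 1, 2128 (258 left).
Feb has 29 days: +29 → Mar 1, 2128 (229 left).
Mar has 31 days: +31 → Apr 1, 2128 (198 left).
Apr has 30 days: +30 → May 1, 2128 (168 left).
May has 31 days: +31 → Jun 1, 2128 (137 left).
Jun has 30 days: +30 → Jul 1, 2128 (107 left).
Jul has 31 days: +31 → Aug 1, 2128 (76 left).
Aug has 31 days: +31 → Sep 1, 2128 (45 left).
Sep has 30 days: +30 → Oct 1, 2128 (15 left).
+15 → Oct 16, 2128.

October 16, 2128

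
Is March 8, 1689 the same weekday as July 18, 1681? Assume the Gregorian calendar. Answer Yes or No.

No

From Jul 18, 1681 to Mar 8, 1689 is 2790 days.
2790 mod 7 = 4, so they are different weekdays.
(Jul 18, 1681 is a Friday; Mar 8, 1689 is a Tuesday.)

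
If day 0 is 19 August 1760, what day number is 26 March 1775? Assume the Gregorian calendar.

5332

Aug 19, 1760 → Aug 19, 1761: 365 days.
Aug 19, 1761 → Aug 19, 1762: 365 days.
Aug 19, 1762 → Aug 19, 1763: 365 days.
Aug 19, 1763 → Aug 19, 1764: 366 days (Feb 29, 1764 is in that span).
Aug 19, 1764 → Aug 19, 1765: 365 days.
Aug 19, 1765 → Aug 19, 1766: 365 days.
Aug 19, 1766 → Aug 19, 1767: 365 days.
Aug 19, 1767 → Aug 19, 1768: 366 days (Feb 29, 1768 is in that span).
Aug 19, 1768 → Aug 19, 1769: 365 days.
Aug 19, 1769 → Aug 19, 1770: 365 days.
Aug 19, 1770 → Aug 19, 1771: 365 days.
Aug 19, 1771 → Aug 19, 1772: 366 days (Feb 29, 1772 is in that span).
Aug 19, 1772 → Aug 19, 1773: 365 days.
Aug 19, 1773 → Aug 19, 1774: 365 days.
Aug 19, 1774 → Sep 19, 1774: 31 days (August has 31).
Sep 19, 1774 → Oct 19, 1774: 30 days (September has 30).
Oct 19, 1774 → Nov 19, 1774: 31 days (October has 31).
Nov 19, 1774 → Dec 19, 1774: 30 days (November has 30).
Dec 19, 1774 → Jan 19, 1775: 31 days (December has 31).
Jan 19, 1775 → Feb 19, 1775: 31 days (January has 31).
Feb 19, 1775 → Mar 19, 1775: 28 days (February has 28).
Mar 19, 1775 → Mar 26, 1775: 7 days.
Total: 5332 days.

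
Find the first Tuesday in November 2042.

November 4, 2042

November 1, 2042 is a Saturday.
The first Tuesday is therefore November 4 (3 days later).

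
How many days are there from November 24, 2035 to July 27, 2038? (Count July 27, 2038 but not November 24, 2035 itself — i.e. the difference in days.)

Nov 24, 2035 → Nov 24, 2036: 366 days (Feb 29, 2036 is in that span).
Nov 24, 2036 → Nov 24, 2037: 365 days.
Nov 24, 2037 → Dec 24, 2037: 30 days (November has 30).
Dec 24, 2037 → Jan 24, 2038: 31 days (December has 31).
Jan 24, 2038 → Feb 24, 2038: 31 days (January has 31).
Feb 24, 2038 → Mar 24, 2038: 28 days (February has 28).
Mar 24, 2038 → Apr 24, 2038: 31 days (March has 31).
Apr 24, 2038 → May 24, 2038: 30 days (April has 30).
May 24, 2038 → Jun 24, 2038: 31 days (May has 31).
Jun 24, 2038 → Jul 24, 2038: 30 days (June has 30).
Jul 24, 2038 → Jul 27, 2038: 3 days.
Total: 976 days.

976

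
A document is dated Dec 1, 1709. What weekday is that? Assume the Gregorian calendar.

Sunday

Doomsday rule: the anchor day for the 1700s is Sunday. For year 09: 9÷12 = 0 r 9, and 9÷4 = 2, so 0+9+2 = 11.
Sunday + 11 ≡ Thursday — that's 1709's doomsday.
In December the doomsday date is Dec 12.
Dec 1 is 11 days before Dec 12; 11 mod 7 = 4, so Thursday − 4 = Sunday.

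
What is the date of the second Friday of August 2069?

August 9, 2069

August 1, 2069 is a Thursday.
The first Friday is therefore August 2 (1 days later).
The second Friday is 2 + 1×7 = August 9.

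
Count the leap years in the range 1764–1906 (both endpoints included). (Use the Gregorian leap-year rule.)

34

Multiples of 4 in [1764,1906]: 36.
Of those, multiples of 100: 2 (not leap unless ÷400).
Multiples of 400: 0.
Leap years = 36 − 2 + 0 = 34.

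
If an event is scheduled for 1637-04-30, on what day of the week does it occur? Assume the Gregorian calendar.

Doomsday rule: the anchor day for the 1600s is Tuesday. For year 37: 37÷12 = 3 r 1, and 1÷4 = 0, so 3+1+0 = 4.
Tuesday + 4 ≡ Saturday — that's 1637's doomsday.
In April the doomsday date is Apr 4.
Apr 30 is 26 days after Apr 4; 26 mod 7 = 5, so Saturday + 5 = Thursday.

Thursday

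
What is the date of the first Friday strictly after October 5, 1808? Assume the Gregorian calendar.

Oct 5, 1808 is a Wednesday.
From Wednesday to the next Friday is 2 days.
Oct 5, 1808 + 2 = Oct 7, 1808.

October 7, 1808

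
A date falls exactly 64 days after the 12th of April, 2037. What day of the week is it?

First find the weekday of Apr 12, 2037. Doomsday rule: the anchor day for the 2000s is Tuesday. For year 37: 37÷12 = 3 r 1, and 1÷4 = 0, so 3+1+0 = 4.
Tuesday + 4 ≡ Saturday — that's 2037's doomsday.
In April the doomsday date is Apr 4.
Apr 12 is 8 days after Apr 4; 8 mod 7 = 1, so Saturday + 1 = Sunday.
64 mod 7 = 1, so 64 days after a Sunday is Sunday + 1 = Monday.

Monday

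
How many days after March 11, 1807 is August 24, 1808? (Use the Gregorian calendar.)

532

Mar 11, 1807 → Mar 11, 1808: 366 days (Feb 29, 1808 is in that span).
Mar 11, 1808 → Apr 11, 1808: 31 days (March has 31).
Apr 11, 1808 → May 11, 1808: 30 days (April has 30).
May 11, 1808 → Jun 11, 1808: 31 days (May has 31).
Jun 11, 1808 → Jul 11, 1808: 30 days (June has 30).
Jul 11, 1808 → Aug 11, 1808: 31 days (July has 31).
Aug 11, 1808 → Aug 24, 1808: 13 days.
Total: 532 days.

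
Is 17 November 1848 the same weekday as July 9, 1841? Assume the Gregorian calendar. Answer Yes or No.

From Jul 9, 1841 to Nov 17, 1848 is 2688 days.
2688 mod 7 = 0, so they are the same weekday.
(Jul 9, 1841 is a Friday; Nov 17, 1848 is a Friday.)

Yes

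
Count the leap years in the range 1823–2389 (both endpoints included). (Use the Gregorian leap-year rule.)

138

Multiples of 4 in [1823,2389]: 142.
Of those, multiples of 100: 5 (not leap unless ÷400).
Multiples of 400: 1.
Leap years = 142 − 5 + 1 = 138.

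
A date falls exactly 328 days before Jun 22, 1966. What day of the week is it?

Thursday

First find the weekday of Jun 22, 1966. Doomsday rule: the anchor day for the 1900s is Wednesday. For year 66: 66÷12 = 5 r 6, and 6÷4 = 1, so 5+6+1 = 12.
Wednesday + 12 ≡ Monday — that's 1966's doomsday.
In June the doomsday date is Jun 6.
Jun 22 is 16 days after Jun 6; 16 mod 7 = 2, so Monday + 2 = Wednesday.
328 mod 7 = 6, so 328 days before a Wednesday is Wednesday − 6 = Thursday.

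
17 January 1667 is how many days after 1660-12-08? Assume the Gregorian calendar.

Dec 8, 1660 → Dec 8, 1661: 365 days.
Dec 8, 1661 → Dec 8, 1662: 365 days.
Dec 8, 1662 → Dec 8, 1663: 365 days.
Dec 8, 1663 → Dec 8, 1664: 366 days (Feb 29, 1664 is in that span).
Dec 8, 1664 → Dec 8, 1665: 365 days.
Dec 8, 1665 → Dec 8, 1666: 365 days.
Dec 8, 1666 → Jan 8, 1667: 31 days (December has 31).
Jan 8, 1667 → Jan 17, 1667: 9 days.
Total: 2231 days.

2231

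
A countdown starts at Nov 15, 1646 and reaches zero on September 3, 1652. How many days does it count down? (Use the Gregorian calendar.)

2119

Nov 15, 1646 → Nov 15, 1647: 365 days.
Nov 15, 1647 → Nov 15, 1648: 366 days (Feb 29, 1648 is in that span).
Nov 15, 1648 → Nov 15, 1649: 365 days.
Nov 15, 1649 → Nov 15, 1650: 365 days.
Nov 15, 1650 → Nov 15, 1651: 365 days.
Nov 15, 1651 → Dec 15, 1651: 30 days (November has 30).
Dec 15, 1651 → Jan 15, 1652: 31 days (December has 31).
Jan 15, 1652 → Feb 15, 1652: 31 days (January has 31).
Feb 15, 1652 → Mar 15, 1652: 29 days (February has 29).
Mar 15, 1652 → Apr 15, 1652: 31 days (March has 31).
Apr 15, 1652 → May 15, 1652: 30 days (April has 30).
May 15, 1652 → Jun 15, 1652: 31 days (May has 31).
Jun 15, 1652 → Jul 15, 1652: 30 days (June has 30).
Jul 15, 1652 → Aug 15, 1652: 31 days (July has 31).
Aug 15, 1652 → Sep 3, 1652: 19 days.
Total: 2119 days.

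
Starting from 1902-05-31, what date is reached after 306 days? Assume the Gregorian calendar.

May has 31 days: +1 → Jun 1, 1902 (305 left).
Jun has 30 days: +30 → Jul 1, 1902 (275 left).
Jul has 31 days: +31 → Aug 1, 1902 (244 left).
Aug has 31 days: +31 → Sep 1, 1902 (213 left).
Sep has 30 days: +30 → Oct 1, 1902 (183 left).
Oct has 31 days: +31 → Nov 1, 1902 (152 left).
Nov has 30 days: +30 → Dec 1, 1902 (122 left).
Dec has 31 days: +31 → Jan 1, 1903 (91 left).
Jan has 31 days: +31 → Feb 1, 1903 (60 left).
Feb has 28 days: +28 → Mar 1, 1903 (32 left).
Mar has 31 days: +31 → Apr 1, 1903 (1 left).
+1 → Apr 2, 1903.

April 2, 1903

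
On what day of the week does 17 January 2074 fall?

Doomsday rule: the anchor day for the 2000s is Tuesday. For year 74: 74÷12 = 6 r 2, and 2÷4 = 0, so 6+2+0 = 8.
Tuesday + 8 ≡ Wednesday — that's 2074's doomsday.
In January the doomsday date is Jan 3 (2074 is not a leap year).
Jan 17 is 14 days after Jan 3; 14 mod 7 = 0, so Wednesday + 0 = Wednesday.

Wednesday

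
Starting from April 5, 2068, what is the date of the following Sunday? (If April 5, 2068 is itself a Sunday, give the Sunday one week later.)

April 8, 2068

Apr 5, 2068 is a Thursday.
From Thursday to the next Sunday is 3 days.
Apr 5, 2068 + 3 = Apr 8, 2068.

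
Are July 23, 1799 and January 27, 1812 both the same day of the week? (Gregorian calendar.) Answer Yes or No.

From Jul 23, 1799 to Jan 27, 1812 is 4570 days.
4570 mod 7 = 6, so they are different weekdays.
(Jul 23, 1799 is a Tuesday; Jan 27, 1812 is a Monday.)

No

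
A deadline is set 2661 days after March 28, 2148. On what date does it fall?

July 11, 2155

+365 (one year) → Mar 28, 2149 (2296 left).
+365 (one year) → Mar 28, 2150 (1931 left).
+365 (one year) → Mar 28, 2151 (1566 left).
+366 (one year; includes Feb 29, 2152) → Mar 28, 2152 (1200 left).
+365 (one year) → Mar 28, 2153 (835 left).
+365 (one year) → Mar 28, 2154 (470 left).
+365 (one year) → Mar 28, 2155 (105 left).
Mar has 31 days: +4 → Apr 1, 2155 (101 left).
Apr has 30 days: +30 → May 1, 2155 (71 left).
May has 31 days: +31 → Jun 1, 2155 (40 left).
Jun has 30 days: +30 → Jul 1, 2155 (10 left).
+10 → Jul 11, 2155.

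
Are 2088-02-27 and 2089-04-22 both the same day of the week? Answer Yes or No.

From Feb 27, 2088 to Apr 22, 2089 is 420 days.
420 mod 7 = 0, so they are the same weekday.
(Feb 27, 2088 is a Friday; Apr 22, 2089 is a Friday.)

Yes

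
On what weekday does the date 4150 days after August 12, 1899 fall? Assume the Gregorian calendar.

Aug 12, 1899 is a Saturday.
4150 mod 7 = 6, so 4150 days after a Saturday is Saturday + 6 = Friday.

Friday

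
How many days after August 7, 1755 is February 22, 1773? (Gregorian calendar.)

Aug 7, 1755 → Aug 7, 1756: 366 days (Feb 29, 1756 is in that span).
Aug 7, 1756 → Aug 7, 1757: 365 days.
Aug 7, 1757 → Aug 7, 1758: 365 days.
Aug 7, 1758 → Aug 7, 1759: 365 days.
Aug 7, 1759 → Aug 7, 1760: 366 days (Feb 29, 1760 is in that span).
Aug 7, 1760 → Aug 7, 1761: 365 days.
Aug 7, 1761 → Aug 7, 1762: 365 days.
Aug 7, 1762 → Aug 7, 1763: 365 days.
Aug 7, 1763 → Aug 7, 1764: 366 days (Feb 29, 1764 is in that span).
Aug 7, 1764 → Aug 7, 1765: 365 days.
Aug 7, 1765 → Aug 7, 1766: 365 days.
Aug 7, 1766 → Aug 7, 1767: 365 days.
Aug 7, 1767 → Aug 7, 1768: 366 days (Feb 29, 1768 is in that span).
Aug 7, 1768 → Aug 7, 1769: 365 days.
Aug 7, 1769 → Aug 7, 1770: 365 days.
Aug 7, 1770 → Aug 7, 1771: 365 days.
Aug 7, 1771 → Aug 7, 1772: 366 days (Feb 29, 1772 is in that span).
Aug 7, 1772 → Sep 7, 1772: 31 days (August has 31).
Sep 7, 1772 → Oct 7, 1772: 30 days (September has 30).
Oct 7, 1772 → Nov 7, 1772: 31 days (October has 31).
Nov 7, 1772 → Dec 7, 1772: 30 days (November has 30).
Dec 7, 1772 → Jan 7, 1773: 31 days (December has 31).
Jan 7, 1773 → Feb 7, 1773: 31 days (January has 31).
Feb 7, 1773 → Feb 22, 1773: 15 days.
Total: 6409 days.

6409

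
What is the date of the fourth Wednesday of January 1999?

January 1, 1999 is a Friday.
The first Wednesday is therefore January 6 (5 days later).
The fourth Wednesday is 6 + 3×7 = January 27.

January 27, 1999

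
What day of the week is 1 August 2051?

January 1, 2051 is a Sunday.
Jan 1, 2051 → Feb 1, 2051: 31 days (January has 31).
Feb 1, 2051 → Mar 1, 2051: 28 days (February has 28).
Mar 1, 2051 → Apr 1, 2051: 31 days (March has 31).
Apr 1, 2051 → May 1, 2051: 30 days (April has 30).
May 1, 2051 → Jun 1, 2051: 31 days (May has 31).
Jun 1, 2051 → Jul 1, 2051: 30 days (June has 30).
Jul 1, 2051 → Aug 1, 2051: 31 days.
Total: 212 days.
212 mod 7 = 2, so Sunday + 2 = Tuesday.

Tuesday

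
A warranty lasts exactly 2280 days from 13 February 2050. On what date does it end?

May 12, 2056

+365 (one year) → Feb 13, 2051 (1915 left).
+365 (one year) → Feb 13, 2052 (1550 left).
+366 (one year; includes Feb 29, 2052) → Feb 13, 2053 (1184 left).
+365 (one year) → Feb 13, 2054 (819 left).
+365 (one year) → Feb 13, 2055 (454 left).
+365 (one year) → Feb 13, 2056 (89 left).
Feb has 29 days: +17 → Mar 1, 2056 (72 left).
Mar has 31 days: +31 → Apr 1, 2056 (41 left).
Apr has 30 days: +30 → May 1, 2056 (11 left).
+11 → May 12, 2056.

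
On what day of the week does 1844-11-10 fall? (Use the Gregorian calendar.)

Sunday

Doomsday rule: the anchor day for the 1800s is Friday. For year 44: 44÷12 = 3 r 8, and 8÷4 = 2, so 3+8+2 = 13.
Friday + 13 ≡ Thursday — that's 1844's doomsday.
In November the doomsday date is Nov 7.
Nov 10 is 3 days after Nov 7; 3 mod 7 = 3, so Thursday + 3 = Sunday.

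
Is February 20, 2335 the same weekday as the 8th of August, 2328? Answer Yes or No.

From Aug 8, 2328 to Feb 20, 2335 is 2387 days.
2387 mod 7 = 0, so they are the same weekday.
(Aug 8, 2328 is a Wednesday; Feb 20, 2335 is a Wednesday.)

Yes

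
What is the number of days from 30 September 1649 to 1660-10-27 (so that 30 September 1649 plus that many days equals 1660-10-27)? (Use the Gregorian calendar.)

Sep 30, 1649 → Sep 30, 1650: 365 days.
Sep 30, 1650 → Sep 30, 1651: 365 days.
Sep 30, 1651 → Sep 30, 1652: 366 days (Feb 29, 1652 is in that span).
Sep 30, 1652 → Sep 30, 1653: 365 days.
Sep 30, 1653 → Sep 30, 1654: 365 days.
Sep 30, 1654 → Sep 30, 1655: 365 days.
Sep 30, 1655 → Sep 30, 1656: 366 days (Feb 29, 1656 is in that span).
Sep 30, 1656 → Sep 30, 1657: 365 days.
Sep 30, 1657 → Sep 30, 1658: 365 days.
Sep 30, 1658 → Sep 30, 1659: 365 days.
Sep 30, 1659 → Oct 30, 1659: 30 days (September has 30).
Oct 30, 1659 → Nov 30, 1659: 31 days (October has 31).
Nov 30, 1659 → Dec 30, 1659: 30 days (November has 30).
Dec 30, 1659 → Jan 30, 1660: 31 days (December has 31).
Jan 30, 1660 → Feb 29, 1660: 30 days (January has 31).
Feb 29, 1660 → Mar 29, 1660: 29 days (February has 29).
Mar 29, 1660 → Apr 29, 1660: 31 days (March has 31).
Apr 29, 1660 → May 29, 1660: 30 days (April has 30).
May 29, 1660 → Jun 29, 1660: 31 days (May has 31).
Jun 29, 1660 → Jul 29, 1660: 30 days (June has 30).
Jul 29, 1660 → Aug 29, 1660: 31 days (July has 31).
Aug 29, 1660 → Sep 29, 1660: 31 days (August has 31).
Sep 29, 1660 → Oct 27, 1660: 28 days.
Total: 4045 days.

4045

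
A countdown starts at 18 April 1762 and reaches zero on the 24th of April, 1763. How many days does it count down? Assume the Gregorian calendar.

Apr 18, 1762 → May 18, 1762: 30 days (April has 30).
May 18, 1762 → Jun 18, 1762: 31 days (May has 31).
Jun 18, 1762 → Jul 18, 1762: 30 days (June has 30).
Jul 18, 1762 → Aug 18, 1762: 31 days (July has 31).
Aug 18, 1762 → Sep 18, 1762: 31 days (August has 31).
Sep 18, 1762 → Oct 18, 1762: 30 days (September has 30).
Oct 18, 1762 → Nov 18, 1762: 31 days (October has 31).
Nov 18, 1762 → Dec 18, 1762: 30 days (November has 30).
Dec 18, 1762 → Jan 18, 1763: 31 days (December has 31).
Jan 18, 1763 → Feb 18, 1763: 31 days (January has 31).
Feb 18, 1763 → Mar 18, 1763: 28 days (February has 28).
Mar 18, 1763 → Apr 18, 1763: 31 days (March has 31).
Apr 18, 1763 → Apr 24, 1763: 6 days.
Total: 371 days.

371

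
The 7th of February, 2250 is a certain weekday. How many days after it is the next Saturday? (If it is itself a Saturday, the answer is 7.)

2

Feb 7, 2250 is a Thursday.
From Thursday to the next Saturday is 2 days.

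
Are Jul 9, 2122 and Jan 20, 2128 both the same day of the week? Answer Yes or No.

From Jul 9, 2122 to Jan 20, 2128 is 2021 days.
2021 mod 7 = 5, so they are different weekdays.
(Jul 9, 2122 is a Thursday; Jan 20, 2128 is a Tuesday.)

No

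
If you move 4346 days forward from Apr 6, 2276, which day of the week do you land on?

First find the weekday of Apr 6, 2276. Doomsday rule: the anchor day for the 2200s is Friday. For year 76: 76÷12 = 6 r 4, and 4÷4 = 1, so 6+4+1 = 11.
Friday + 11 ≡ Tuesday — that's 2276's doomsday.
In April the doomsday date is Apr 4.
Apr 6 is 2 days after Apr 4; 2 mod 7 = 2, so Tuesday + 2 = Thursday.
4346 mod 7 = 6, so 4346 days after a Thursday is Thursday + 6 = Wednesday.

Wednesday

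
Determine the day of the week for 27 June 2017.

Tuesday

January 1, 2017 is a Sunday.
Jan 1, 2017 → Feb 1, 2017: 31 days (January has 31).
Feb 1, 2017 → Mar 1, 2017: 28 days (February has 28).
Mar 1, 2017 → Apr 1, 2017: 31 days (March has 31).
Apr 1, 2017 → May 1, 2017: 30 days (April has 30).
May 1, 2017 → Jun 1, 2017: 31 days (May has 31).
Jun 1, 2017 → Jun 27, 2017: 26 days.
Total: 177 days.
177 mod 7 = 2, so Sunday + 2 = Tuesday.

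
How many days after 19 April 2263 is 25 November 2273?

Apr 19, 2263 → Apr 19, 2264: 366 days (Feb 29, 2264 is in that span).
Apr 19, 2264 → Apr 19, 2265: 365 days.
Apr 19, 2265 → Apr 19, 2266: 365 days.
Apr 19, 2266 → Apr 19, 2267: 365 days.
Apr 19, 2267 → Apr 19, 2268: 366 days (Feb 29, 2268 is in that span).
Apr 19, 2268 → Apr 19, 2269: 365 days.
Apr 19, 2269 → Apr 19, 2270: 365 days.
Apr 19, 2270 → Apr 19, 2271: 365 days.
Apr 19, 2271 → Apr 19, 2272: 366 days (Feb 29, 2272 is in that span).
Apr 19, 2272 → Apr 19, 2273: 365 days.
Apr 19, 2273 → May 19, 2273: 30 days (April has 30).
May 19, 2273 → Jun 19, 2273: 31 days (May has 31).
Jun 19, 2273 → Jul 19, 2273: 30 days (June has 30).
Jul 19, 2273 → Aug 19, 2273: 31 days (July has 31).
Aug 19, 2273 → Sep 19, 2273: 31 days (August has 31).
Sep 19, 2273 → Oct 19, 2273: 30 days (September has 30).
Oct 19, 2273 → Nov 19, 2273: 31 days (October has 31).
Nov 19, 2273 → Nov 25, 2273: 6 days.
Total: 3873 days.

3873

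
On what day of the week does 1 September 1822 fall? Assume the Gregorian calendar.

Sunday

Doomsday rule: the anchor day for the 1800s is Friday. For year 22: 22÷12 = 1 r 10, and 10÷4 = 2, so 1+10+2 = 13.
Friday + 13 ≡ Thursday — that's 1822's doomsday.
In September the doomsday date is Sep 5.
Sep 1 is 4 days before Sep 5; 4 mod 7 = 4, so Thursday − 4 = Sunday.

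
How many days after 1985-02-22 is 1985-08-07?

Feb 22, 1985 → Mar 22, 1985: 28 days (February has 28).
Mar 22, 1985 → Apr 22, 1985: 31 days (March has 31).
Apr 22, 1985 → May 22, 1985: 30 days (April has 30).
May 22, 1985 → Jun 22, 1985: 31 days (May has 31).
Jun 22, 1985 → Jul 22, 1985: 30 days (June has 30).
Jul 22, 1985 → Aug 7, 1985: 16 days.
Total: 166 days.

166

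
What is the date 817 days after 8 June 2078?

September 2, 2080

+365 (one year) → Jun 8, 2079 (452 left).
+366 (one year; includes Feb 29, 2080) → Jun 8, 2080 (86 left).
Jun has 30 days: +23 → Jul 1, 2080 (63 left).
Jul has 31 days: +31 → Aug 1, 2080 (32 left).
Aug has 31 days: +31 → Sep 1, 2080 (1 left).
+1 → Sep 2, 2080.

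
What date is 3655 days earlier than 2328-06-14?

June 12, 2318

−366 (one year; includes Feb 29, 2328) → Jun 14, 2327 (3289 left).
−365 (one year) → Jun 14, 2326 (2924 left).
−365 (one year) → Jun 14, 2325 (2559 left).
−365 (one year) → Jun 14, 2324 (2194 left).
−366 (one year; includes Feb 29, 2324) → Jun 14, 2323 (1828 left).
−365 (one year) → Jun 14, 2322 (1463 left).
−365 (one year) → Jun 14, 2321 (1098 left).
−365 (one year) → Jun 14, 2320 (733 left).
−366 (one year; includes Feb 29, 2320) → Jun 14, 2319 (367 left).
−14 → May 31, 2319 (end of May, 31 days; 353 left).
−31 → Apr 30, 2319 (end of Apr, 30 days; 322 left).
−30 → Mar 31, 2319 (end of Mar, 31 days; 292 left).
−31 → Feb 28, 2319 (end of Feb, 28 days; 261 left).
−28 → Jan 31, 2319 (end of Jan, 31 days; 233 left).
−31 → Dec 31, 2318 (end of Dec, 31 days; 202 left).
−31 → Nov 30, 2318 (end of Nov, 30 days; 171 left).
−30 → Oct 31, 2318 (end of Oct, 31 days; 141 left).
−31 → Sep 30, 2318 (end of Sep, 30 days; 110 left).
−30 → Aug 31, 2318 (end of Aug, 31 days; 80 left).
−31 → Jul 31, 2318 (end of Jul, 31 days; 49 left).
−31 → Jun 30, 2318 (end of Jun, 30 days; 18 left).
−18 → Jun 12, 2318.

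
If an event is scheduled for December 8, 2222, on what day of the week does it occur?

Doomsday rule: the anchor day for the 2200s is Friday. For year 22: 22÷12 = 1 r 10, and 10÷4 = 2, so 1+10+2 = 13.
Friday + 13 ≡ Thursday — that's 2222's doomsday.
In December the doomsday date is Dec 12.
Dec 8 is 4 days before Dec 12; 4 mod 7 = 4, so Thursday − 4 = Sunday.

Sunday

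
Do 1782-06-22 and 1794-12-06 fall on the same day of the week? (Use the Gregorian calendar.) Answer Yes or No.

Yes

From Jun 22, 1782 to Dec 6, 1794 is 4550 days.
4550 mod 7 = 0, so they are the same weekday.
(Jun 22, 1782 is a Saturday; Dec 6, 1794 is a Saturday.)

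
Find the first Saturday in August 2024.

August 1, 2024 is a Thursday.
The first Saturday is therefore August 3 (2 days later).

August 3, 2024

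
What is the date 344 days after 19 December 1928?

November 28, 1929

Dec has 31 days: +13 → Jan 1, 1929 (331 left).
Jan has 31 days: +31 → Feb 1, 1929 (300 left).
Feb has 28 days: +28 → Mar 1, 1929 (272 left).
Mar has 31 days: +31 → Apr 1, 1929 (241 left).
Apr has 30 days: +30 → May 1, 1929 (211 left).
May has 31 days: +31 → Jun 1, 1929 (180 left).
Jun has 30 days: +30 → Jul 1, 1929 (150 left).
Jul has 31 days: +31 → Aug 1, 1929 (119 left).
Aug has 31 days: +31 → Sep 1, 1929 (88 left).
Sep has 30 days: +30 → Oct 1, 1929 (58 left).
Oct has 31 days: +31 → Nov 1, 1929 (27 left).
+27 → Nov 28, 1929.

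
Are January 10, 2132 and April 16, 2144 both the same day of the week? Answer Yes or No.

Yes

From Jan 10, 2132 to Apr 16, 2144 is 4480 days.
4480 mod 7 = 0, so they are the same weekday.
(Jan 10, 2132 is a Thursday; Apr 16, 2144 is a Thursday.)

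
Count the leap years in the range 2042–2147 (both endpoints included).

Multiples of 4 in [2042,2147]: 26.
Of those, multiples of 100: 1 (not leap unless ÷400).
Multiples of 400: 0.
Leap years = 26 − 1 + 0 = 25.

25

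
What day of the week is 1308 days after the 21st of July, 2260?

First find the weekday of Jul 21, 2260. Doomsday rule: the anchor day for the 2200s is Friday. For year 60: 60÷12 = 5 r 0, and 0÷4 = 0, so 5+0+0 = 5.
Friday + 5 ≡ Wednesday — that's 2260's doomsday.
In July the doomsday date is Jul 11.
Jul 21 is 10 days after Jul 11; 10 mod 7 = 3, so Wednesday + 3 = Saturday.
1308 mod 7 = 6, so 1308 days after a Saturday is Saturday + 6 = Friday.

Friday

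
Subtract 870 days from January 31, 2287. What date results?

−365 (one year) → Jan 31, 2286 (505 left).
−365 (one year) → Jan 31, 2285 (140 left).
−31 → Dec 31, 2284 (end of Dec, 31 days; 109 left).
−31 → Nov 30, 2284 (end of Nov, 30 days; 78 left).
−30 → Oct 31, 2284 (end of Oct, 31 days; 48 left).
−31 → Sep 30, 2284 (end of Sep, 30 days; 17 left).
−17 → Sep 13, 2284.

September 13, 2284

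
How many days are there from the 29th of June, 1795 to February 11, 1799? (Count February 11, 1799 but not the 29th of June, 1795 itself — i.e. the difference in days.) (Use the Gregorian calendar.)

Jun 29, 1795 → Jun 29, 1796: 366 days (Feb 29, 1796 is in that span).
Jun 29, 1796 → Jun 29, 1797: 365 days.
Jun 29, 1797 → Jun 29, 1798: 365 days.
Jun 29, 1798 → Jul 29, 1798: 30 days (June has 30).
Jul 29, 1798 → Aug 29, 1798: 31 days (July has 31).
Aug 29, 1798 → Sep 29, 1798: 31 days (August has 31).
Sep 29, 1798 → Oct 29, 1798: 30 days (September has 30).
Oct 29, 1798 → Nov 29, 1798: 31 days (October has 31).
Nov 29, 1798 → Dec 29, 1798: 30 days (November has 30).
Dec 29, 1798 → Jan 29, 1799: 31 days (December has 31).
Jan 29, 1799 → Feb 11, 1799: 13 days.
Total: 1323 days.

1323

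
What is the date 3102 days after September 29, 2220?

March 28, 2229

+365 (one year) → Sep 29, 2221 (2737 left).
+365 (one year) → Sep 29, 2222 (2372 left).
+365 (one year) → Sep 29, 2223 (2007 left).
+366 (one year; includes Feb 29, 2224) → Sep 29, 2224 (1641 left).
+365 (one year) → Sep 29, 2225 (1276 left).
+365 (one year) → Sep 29, 2226 (911 left).
+365 (one year) → Sep 29, 2227 (546 left).
+366 (one year; includes Feb 29, 2228) → Sep 29, 2228 (180 left).
Sep has 30 days: +2 → Oct 1, 2228 (178 left).
Oct has 31 days: +31 → Nov 1, 2228 (147 left).
Nov has 30 days: +30 → Dec 1, 2228 (117 left).
Dec has 31 days: +31 → Jan 1, 2229 (86 left).
Jan has 31 days: +31 → Feb 1, 2229 (55 left).
Feb has 28 days: +28 → Mar 1, 2229 (27 left).
+27 → Mar 28, 2229.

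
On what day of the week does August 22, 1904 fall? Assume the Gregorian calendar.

Doomsday rule: the anchor day for the 1900s is Wednesday. For year 04: 4÷12 = 0 r 4, and 4÷4 = 1, so 0+4+1 = 5.
Wednesday + 5 ≡ Monday — that's 1904's doomsday.
In August the doomsday date is Aug 8.
Aug 22 is 14 days after Aug 8; 14 mod 7 = 0, so Monday + 0 = Monday.

Monday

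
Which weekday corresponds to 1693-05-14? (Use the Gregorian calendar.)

Doomsday rule: the anchor day for the 1600s is Tuesday. For year 93: 93÷12 = 7 r 9, and 9÷4 = 2, so 7+9+2 = 18.
Tuesday + 18 ≡ Saturday — that's 1693's doomsday.
In May the doomsday date is May 9.
May 14 is 5 days after May 9; 5 mod 7 = 5, so Saturday + 5 = Thursday.

Thursday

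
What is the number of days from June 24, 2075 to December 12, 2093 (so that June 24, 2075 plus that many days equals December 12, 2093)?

Jun 24, 2075 → Jun 24, 2076: 366 days (Feb 29, 2076 is in that span).
Jun 24, 2076 → Jun 24, 2077: 365 days.
Jun 24, 2077 → Jun 24, 2078: 365 days.
Jun 24, 2078 → Jun 24, 2079: 365 days.
Jun 24, 2079 → Jun 24, 2080: 366 days (Feb 29, 2080 is in that span).
Jun 24, 2080 → Jun 24, 2081: 365 days.
Jun 24, 2081 → Jun 24, 2082: 365 days.
Jun 24, 2082 → Jun 24, 2083: 365 days.
Jun 24, 2083 → Jun 24, 2084: 366 days (Feb 29, 2084 is in that span).
Jun 24, 2084 → Jun 24, 2085: 365 days.
Jun 24, 2085 → Jun 24, 2086: 365 days.
Jun 24, 2086 → Jun 24, 2087: 365 days.
Jun 24, 2087 → Jun 24, 2088: 366 days (Feb 29, 2088 is in that span).
Jun 24, 2088 → Jun 24, 2089: 365 days.
Jun 24, 2089 → Jun 24, 2090: 365 days.
Jun 24, 2090 → Jun 24, 2091: 365 days.
Jun 24, 2091 → Jun 24, 2092: 366 days (Feb 29, 2092 is in that span).
Jun 24, 2092 → Jun 24, 2093: 365 days.
Jun 24, 2093 → Jul 24, 2093: 30 days (June has 30).
Jul 24, 2093 → Aug 24, 2093: 31 days (July has 31).
Aug 24, 2093 → Sep 24, 2093: 31 days (August has 31).
Sep 24, 2093 → Oct 24, 2093: 30 days (September has 30).
Oct 24, 2093 → Nov 24, 2093: 31 days (October has 31).
Nov 24, 2093 → Dec 12, 2093: 18 days.
Total: 6746 days.

6746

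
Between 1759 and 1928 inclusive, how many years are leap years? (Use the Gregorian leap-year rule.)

41

Multiples of 4 in [1759,1928]: 43.
Of those, multiples of 100: 2 (not leap unless ÷400).
Multiples of 400: 0.
Leap years = 43 − 2 + 0 = 41.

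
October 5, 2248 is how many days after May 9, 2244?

May 9, 2244 → May 9, 2245: 365 days.
May 9, 2245 → May 9, 2246: 365 days.
May 9, 2246 → May 9, 2247: 365 days.
May 9, 2247 → May 9, 2248: 366 days (Feb 29, 2248 is in that span).
May 9, 2248 → Jun 9, 2248: 31 days (May has 31).
Jun 9, 2248 → Jul 9, 2248: 30 days (June has 30).
Jul 9, 2248 → Aug 9, 2248: 31 days (July has 31).
Aug 9, 2248 → Sep 9, 2248: 31 days (August has 31).
Sep 9, 2248 → Oct 5, 2248: 26 days.
Total: 1610 days.

1610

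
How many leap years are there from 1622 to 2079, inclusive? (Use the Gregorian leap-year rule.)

111

Multiples of 4 in [1622,2079]: 114.
Of those, multiples of 100: 4 (not leap unless ÷400).
Multiples of 400: 1.
Leap years = 114 − 4 + 1 = 111.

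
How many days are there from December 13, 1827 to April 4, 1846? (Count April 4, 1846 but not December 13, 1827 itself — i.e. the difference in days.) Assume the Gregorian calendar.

Dec 13, 1827 → Dec 13, 1828: 366 days (Feb 29, 1828 is in that span).
Dec 13, 1828 → Dec 13, 1829: 365 days.
Dec 13, 1829 → Dec 13, 1830: 365 days.
Dec 13, 1830 → Dec 13, 1831: 365 days.
Dec 13, 1831 → Dec 13, 1832: 366 days (Feb 29, 1832 is in that span).
Dec 13, 1832 → Dec 13, 1833: 365 days.
Dec 13, 1833 → Dec 13, 1834: 365 days.
Dec 13, 1834 → Dec 13, 1835: 365 days.
Dec 13, 1835 → Dec 13, 1836: 366 days (Feb 29, 1836 is in that span).
Dec 13, 1836 → Dec 13, 1837: 365 days.
Dec 13, 1837 → Dec 13, 1838: 365 days.
Dec 13, 1838 → Dec 13, 1839: 365 days.
Dec 13, 1839 → Dec 13, 1840: 366 days (Feb 29, 1840 is in that span).
Dec 13, 1840 → Dec 13, 1841: 365 days.
Dec 13, 1841 → Dec 13, 1842: 365 days.
Dec 13, 1842 → Dec 13, 1843: 365 days.
Dec 13, 1843 → Dec 13, 1844: 366 days (Feb 29, 1844 is in that span).
Dec 13, 1844 → Dec 13, 1845: 365 days.
Dec 13, 1845 → Jan 13, 1846: 31 days (December has 31).
Jan 13, 1846 → Feb 13, 1846: 31 days (January has 31).
Feb 13, 1846 → Mar 13, 1846: 28 days (February has 28).
Mar 13, 1846 → Apr 4, 1846: 22 days.
Total: 6687 days.

6687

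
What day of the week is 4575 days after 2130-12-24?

First find the weekday of Dec 24, 2130. Doomsday rule: the anchor day for the 2100s is Sunday. For year 30: 30÷12 = 2 r 6, and 6÷4 = 1, so 2+6+1 = 9.
Sunday + 9 ≡ Tuesday — that's 2130's doomsday.
In December the doomsday date is Dec 12.
Dec 24 is 12 days after Dec 12; 12 mod 7 = 5, so Tuesday + 5 = Sunday.
4575 mod 7 = 4, so 4575 days after a Sunday is Sunday + 4 = Thursday.

Thursday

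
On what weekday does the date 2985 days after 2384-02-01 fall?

First find the weekday of Feb 1, 2384. Doomsday rule: the anchor day for the 2300s is Wednesday. For year 84: 84÷12 = 7 r 0, and 0÷4 = 0, so 7+0+0 = 7.
Wednesday + 7 ≡ Wednesday — that's 2384's doomsday.
In February the doomsday date is Feb 29 (2384 is a leap year (divisible by 4)).
Feb 1 is 28 days before Feb 29; 28 mod 7 = 0, so Wednesday − 0 = Wednesday.
2985 mod 7 = 3, so 2985 days after a Wednesday is Wednesday + 3 = Saturday.

Saturday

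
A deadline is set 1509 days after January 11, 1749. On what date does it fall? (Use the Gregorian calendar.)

+365 (one year) → Jan 11, 1750 (1144 left).
+365 (one year) → Jan 11, 1751 (779 left).
+365 (one year) → Jan 11, 1752 (414 left).
+366 (one year; includes Feb 29, 1752) → Jan 11, 1753 (48 left).
Jan has 31 days: +21 → Feb 1, 1753 (27 left).
+27 → Feb 28, 1753.

February 28, 1753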